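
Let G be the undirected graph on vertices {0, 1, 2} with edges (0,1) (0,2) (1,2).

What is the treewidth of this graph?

2

A width-2 tree decomposition is:
Bags: B1 = {0, 1, 2}
Tree: (single bag)
A single bag containing all 3 vertices is trivially a valid decomposition of width 2. Conversely, {0, 1, 2} is a clique of size 3, and the vertices of any clique must share a bag in every tree decomposition; so some bag has ≥ 3 vertices and tw(G) ≥ 2. Combining the bounds, tw(G) = 2.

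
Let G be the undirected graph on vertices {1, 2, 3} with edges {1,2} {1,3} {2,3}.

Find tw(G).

2

A width-2 tree decomposition is:
Bags: B1 = {1, 2, 3}
Tree: (single bag)
A single bag containing all 3 vertices is trivially a valid decomposition of width 2. Conversely, {1, 2, 3} is a clique of size 3, and the vertices of any clique must share a bag in every tree decomposition; so some bag has ≥ 3 vertices and tw(G) ≥ 2. Hence tw(G) = 2 exactly.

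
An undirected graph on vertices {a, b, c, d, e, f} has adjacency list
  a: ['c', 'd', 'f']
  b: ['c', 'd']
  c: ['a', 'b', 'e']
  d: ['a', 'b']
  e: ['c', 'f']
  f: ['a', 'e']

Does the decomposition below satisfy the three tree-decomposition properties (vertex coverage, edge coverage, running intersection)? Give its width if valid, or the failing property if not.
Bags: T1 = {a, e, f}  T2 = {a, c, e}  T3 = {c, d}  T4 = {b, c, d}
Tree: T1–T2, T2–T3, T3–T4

A tree decomposition must satisfy three properties: every vertex lies in some bag; for every edge, both endpoints lie together in some bag; and for every vertex, the bags containing it form a connected subtree. Here edge (a,d) lies in no bag, so the decomposition is invalid.

No — edge (a,d) lies in no bag.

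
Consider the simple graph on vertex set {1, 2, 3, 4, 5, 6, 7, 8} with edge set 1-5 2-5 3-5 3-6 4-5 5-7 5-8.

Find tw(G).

A width-1 tree decomposition is:
Bags: B1 = {4, 5}  B2 = {5, 7}  B3 = {2, 5}  B4 = {5, 8}  B5 = {3, 5}  B6 = {1, 5}  B7 = {3, 6}
Tree: B1–B2, B2–B3, B3–B4, B2–B5, B2–B6, B5–B7
The largest bag has 2 vertices, giving width 1; this decomposition certifies tw(G) ≤ 1. Any graph with an edge has treewidth ≥ 1, and G has the edge 5–4. Hence tw(G) = 1 exactly.

1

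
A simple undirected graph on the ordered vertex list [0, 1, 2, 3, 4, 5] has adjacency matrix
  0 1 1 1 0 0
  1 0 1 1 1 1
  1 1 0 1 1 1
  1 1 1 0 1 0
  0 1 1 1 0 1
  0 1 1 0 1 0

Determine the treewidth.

3

A width-3 tree decomposition is:
Bags: B1 = {0, 1, 2, 3}  B2 = {1, 2, 3, 4}  B3 = {1, 2, 4, 5}
Tree: B1–B2, B2–B3
Every bag has size at most 4, so the width is 4 − 1 = 3 and tw(G) ≤ 3. Conversely, {0, 1, 2, 3} is a clique of size 4, and the vertices of any clique must share a bag in every tree decomposition; so some bag has ≥ 4 vertices and tw(G) ≥ 3. Hence tw(G) = 3 exactly.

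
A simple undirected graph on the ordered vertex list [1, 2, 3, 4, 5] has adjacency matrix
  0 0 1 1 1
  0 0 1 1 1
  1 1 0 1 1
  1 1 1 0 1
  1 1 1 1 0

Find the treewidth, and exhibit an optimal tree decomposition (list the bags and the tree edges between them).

Treewidth 3.
One such decomposition:
Bags: B1 = {2, 3, 4, 5}  B2 = {1, 3, 4, 5}
Tree: B1–B2

Each bag holds 4 vertices, so the decomposition has width 3, which upper-bounds the treewidth. For the lower bound, the 4 vertices {1, 3, 4, 5} are pairwise adjacent, and any tree decomposition puts a clique entirely inside one bag — forcing width ≥ 3. The upper and lower bounds meet at 3, so that is the treewidth.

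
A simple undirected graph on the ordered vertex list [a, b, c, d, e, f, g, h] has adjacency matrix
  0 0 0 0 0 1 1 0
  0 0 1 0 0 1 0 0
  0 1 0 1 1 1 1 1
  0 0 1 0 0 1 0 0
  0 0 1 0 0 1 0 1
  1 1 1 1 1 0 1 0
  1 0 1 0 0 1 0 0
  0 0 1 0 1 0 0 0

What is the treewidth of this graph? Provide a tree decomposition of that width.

Treewidth 2.
One such decomposition:
Bags: B1 = {c, d, f}  B2 = {c, e, f}  B3 = {c, f, g}  B4 = {a, f, g}  B5 = {c, e, h}  B6 = {b, c, f}
Tree: B1–B2, B1–B3, B3–B4, B2–B5, B2–B6

The largest bag has 3 vertices, giving width 2; this decomposition certifies tw(G) ≤ 2. For the lower bound, the 3 vertices {c, e, h} are pairwise adjacent, and any tree decomposition puts a clique entirely inside one bag — forcing width ≥ 2. Combining the bounds, tw(G) = 2.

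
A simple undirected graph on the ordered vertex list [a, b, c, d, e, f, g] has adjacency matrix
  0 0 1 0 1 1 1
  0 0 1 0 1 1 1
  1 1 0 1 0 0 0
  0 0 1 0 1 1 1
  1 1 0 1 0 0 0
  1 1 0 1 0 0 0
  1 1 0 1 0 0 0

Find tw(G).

3

A width-3 tree decomposition is:
Bags: B1 = {a, b, d, f}  B2 = {a, b, d, e}  B3 = {a, b, c, d}  B4 = {a, b, d, g}
Tree: B1–B2, B2–B3, B3–B4
Every bag has size at most 4, so the width is 4 − 1 = 3 and tw(G) ≤ 3. For the lower bound: the 4 vertex sets {a,f}, {b,e}, {d}, {c} are disjoint, each induces a connected subgraph, and every pair is joined by at least one edge of G. Contracting each set to a single vertex therefore yields K_{4} as a minor, and since treewidth is minor-monotone, tw(G) ≥ tw(K_{4}) = 3. Hence tw(G) = 3 exactly.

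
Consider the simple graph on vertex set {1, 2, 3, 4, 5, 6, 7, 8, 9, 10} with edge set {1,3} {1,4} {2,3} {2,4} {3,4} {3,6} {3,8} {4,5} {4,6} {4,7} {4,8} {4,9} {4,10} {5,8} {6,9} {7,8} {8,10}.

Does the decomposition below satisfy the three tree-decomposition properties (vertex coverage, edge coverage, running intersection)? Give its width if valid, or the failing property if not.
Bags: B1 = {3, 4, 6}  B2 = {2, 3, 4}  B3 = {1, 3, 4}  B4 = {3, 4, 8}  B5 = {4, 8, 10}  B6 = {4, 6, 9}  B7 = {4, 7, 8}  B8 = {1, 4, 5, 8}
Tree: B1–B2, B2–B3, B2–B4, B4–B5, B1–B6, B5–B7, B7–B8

A tree decomposition must satisfy three properties: every vertex lies in some bag; for every edge, both endpoints lie together in some bag; and for every vertex, the bags containing it form a connected subtree. Here bags containing vertex 1 are not connected in the tree, so the decomposition is invalid.

No — bags containing vertex 1 are not connected in the tree.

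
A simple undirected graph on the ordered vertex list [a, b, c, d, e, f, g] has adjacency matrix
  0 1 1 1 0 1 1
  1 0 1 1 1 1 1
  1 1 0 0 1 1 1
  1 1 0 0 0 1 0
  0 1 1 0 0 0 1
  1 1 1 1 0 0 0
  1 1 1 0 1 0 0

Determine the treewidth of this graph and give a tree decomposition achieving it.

Each bag holds 4 vertices, so the decomposition has width 3, which upper-bounds the treewidth. On the other hand G contains the 4-clique {a, b, d, f}. A clique must lie in a single bag of any decomposition, so no decomposition can have width below 3. Hence tw(G) = 3 exactly.

Treewidth 3.
One such decomposition:
Bags: B1 = {a, b, d, f}  B2 = {a, b, c, f}  B3 = {a, b, c, g}  B4 = {b, c, e, g}
Tree: B1–B2, B2–B3, B3–B4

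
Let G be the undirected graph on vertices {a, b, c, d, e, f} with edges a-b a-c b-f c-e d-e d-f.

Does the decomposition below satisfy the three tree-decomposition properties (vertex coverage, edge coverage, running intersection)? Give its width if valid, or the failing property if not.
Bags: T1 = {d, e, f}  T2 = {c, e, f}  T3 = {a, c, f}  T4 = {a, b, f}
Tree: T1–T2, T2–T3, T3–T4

Checking the three conditions: (i) the bags cover all of {a, b, c, d, e, f}; (ii) for each edge, some bag contains both endpoints; (iii) the bags containing any fixed vertex form a subtree. All hold, so the decomposition is valid with width 3 − 1 = 2.

Yes; width 2.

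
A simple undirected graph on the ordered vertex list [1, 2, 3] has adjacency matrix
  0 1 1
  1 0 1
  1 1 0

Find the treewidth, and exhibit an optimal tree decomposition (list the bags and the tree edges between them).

A single bag containing all 3 vertices is trivially a valid decomposition of width 2. On the other hand G contains the 3-clique {1, 2, 3}. A clique must lie in a single bag of any decomposition, so no decomposition can have width below 2. Combining the bounds, tw(G) = 2.

Treewidth 2.
One such decomposition:
Bags: B1 = {1, 2, 3}
Tree: (single bag)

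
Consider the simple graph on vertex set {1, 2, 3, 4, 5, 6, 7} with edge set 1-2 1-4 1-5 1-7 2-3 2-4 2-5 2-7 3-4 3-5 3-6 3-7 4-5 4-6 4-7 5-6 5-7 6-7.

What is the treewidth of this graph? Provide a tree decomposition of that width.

Every bag has size at most 5, so the width is 5 − 1 = 4 and tw(G) ≤ 4. Conversely, {1, 2, 4, 5, 7} is a clique of size 5, and the vertices of any clique must share a bag in every tree decomposition; so some bag has ≥ 5 vertices and tw(G) ≥ 4. The upper and lower bounds meet at 4, so that is the treewidth.

Treewidth 4.
One such decomposition:
Bags: B1 = {3, 4, 5, 6, 7}  B2 = {2, 3, 4, 5, 7}  B3 = {1, 2, 4, 5, 7}
Tree: B1–B2, B2–B3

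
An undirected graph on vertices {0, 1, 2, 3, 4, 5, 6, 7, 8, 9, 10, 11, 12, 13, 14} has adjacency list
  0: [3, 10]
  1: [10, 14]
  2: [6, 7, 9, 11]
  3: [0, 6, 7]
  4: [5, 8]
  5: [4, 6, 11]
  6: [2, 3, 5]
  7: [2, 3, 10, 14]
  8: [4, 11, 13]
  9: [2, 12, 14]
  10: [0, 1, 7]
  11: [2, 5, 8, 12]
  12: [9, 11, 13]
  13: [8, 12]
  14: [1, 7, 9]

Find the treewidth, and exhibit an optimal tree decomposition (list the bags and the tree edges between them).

Treewidth 3.
One optimal decomposition is:
Bags: B1 = {4, 8, 12, 13}  B2 = {4, 8, 11, 12}  B3 = {4, 5, 11, 12}  B4 = {5, 9, 11, 12}  B5 = {2, 5, 9, 11}  B6 = {2, 5, 6, 9}  B7 = {2, 6, 9, 14}  B8 = {2, 6, 7, 14}  B9 = {3, 6, 7, 14}  B10 = {1, 3, 7, 14}  B11 = {1, 3, 7, 10}  B12 = {0, 1, 3, 10}
Tree: B1–B2, B2–B3, B3–B4, B4–B5, B5–B6, B6–B7, B7–B8, B8–B9, B9–B10, B10–B11, B11–B12

The largest bag has 4 vertices, giving width 3; this decomposition certifies tw(G) ≤ 3. For the lower bound: the 4 vertex sets {4,8,13}, {12}, {11}, {2,5,6,9} are disjoint, each induces a connected subgraph, and every pair is joined by at least one edge of G. Contracting each set to a single vertex therefore yields K_{4} as a minor, and since treewidth is minor-monotone, tw(G) ≥ tw(K_{4}) = 3. Combining the bounds, tw(G) = 3.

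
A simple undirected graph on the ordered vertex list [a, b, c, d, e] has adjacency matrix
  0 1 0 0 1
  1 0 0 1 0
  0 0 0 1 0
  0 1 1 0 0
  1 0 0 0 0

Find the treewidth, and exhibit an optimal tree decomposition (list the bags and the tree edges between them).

The largest bag has 2 vertices, giving width 1; this decomposition certifies tw(G) ≤ 1. Since G has at least one edge (e.g. e–a), it is not an edgeless graph, so tw(G) ≥ 1. Combining the bounds, tw(G) = 1.

Treewidth 1.
Bags: B1 = {a, e}  B2 = {a, b}  B3 = {b, d}  B4 = {c, d}
Tree: B1–B2, B2–B3, B3–B4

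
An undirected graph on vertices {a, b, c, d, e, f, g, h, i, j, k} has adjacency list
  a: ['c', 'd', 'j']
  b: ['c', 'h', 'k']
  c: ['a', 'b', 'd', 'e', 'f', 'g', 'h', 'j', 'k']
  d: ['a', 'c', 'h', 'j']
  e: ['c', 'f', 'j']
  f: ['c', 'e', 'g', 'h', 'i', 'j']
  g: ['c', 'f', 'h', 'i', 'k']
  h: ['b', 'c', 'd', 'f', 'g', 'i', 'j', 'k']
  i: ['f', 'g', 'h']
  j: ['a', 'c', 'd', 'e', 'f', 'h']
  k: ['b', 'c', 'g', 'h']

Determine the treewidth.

A width-3 tree decomposition is:
Bags: B1 = {c, d, h, j}  B2 = {c, f, h, j}  B3 = {c, f, g, h}  B4 = {c, g, h, k}  B5 = {b, c, h, k}  B6 = {a, c, d, j}  B7 = {f, g, h, i}  B8 = {c, e, f, j}
Tree: B1–B2, B2–B3, B3–B4, B4–B5, B1–B6, B3–B7, B2–B8
The largest bag has 4 vertices, giving width 3; this decomposition certifies tw(G) ≤ 3. Conversely, {c, e, f, j} is a clique of size 4, and the vertices of any clique must share a bag in every tree decomposition; so some bag has ≥ 4 vertices and tw(G) ≥ 3. Therefore the treewidth is 3.

3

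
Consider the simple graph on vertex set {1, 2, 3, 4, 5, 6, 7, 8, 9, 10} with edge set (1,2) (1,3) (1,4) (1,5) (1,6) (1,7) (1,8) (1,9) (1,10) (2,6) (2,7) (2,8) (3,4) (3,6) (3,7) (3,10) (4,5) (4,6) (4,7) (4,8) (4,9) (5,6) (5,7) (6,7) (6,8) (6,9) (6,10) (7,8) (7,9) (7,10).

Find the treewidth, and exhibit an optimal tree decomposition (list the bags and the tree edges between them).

Treewidth 4.
One optimal decomposition is:
Bags: B1 = {1, 3, 6, 7, 10}  B2 = {1, 3, 4, 6, 7}  B3 = {1, 4, 6, 7, 8}  B4 = {1, 4, 5, 6, 7}  B5 = {1, 2, 6, 7, 8}  B6 = {1, 4, 6, 7, 9}
Tree: B1–B2, B2–B3, B2–B4, B3–B5, B3–B6

Every bag has size at most 5, so the width is 5 − 1 = 4 and tw(G) ≤ 4. On the other hand G contains the 5-clique {1, 2, 6, 7, 8}. A clique must lie in a single bag of any decomposition, so no decomposition can have width below 4. Combining the bounds, tw(G) = 4.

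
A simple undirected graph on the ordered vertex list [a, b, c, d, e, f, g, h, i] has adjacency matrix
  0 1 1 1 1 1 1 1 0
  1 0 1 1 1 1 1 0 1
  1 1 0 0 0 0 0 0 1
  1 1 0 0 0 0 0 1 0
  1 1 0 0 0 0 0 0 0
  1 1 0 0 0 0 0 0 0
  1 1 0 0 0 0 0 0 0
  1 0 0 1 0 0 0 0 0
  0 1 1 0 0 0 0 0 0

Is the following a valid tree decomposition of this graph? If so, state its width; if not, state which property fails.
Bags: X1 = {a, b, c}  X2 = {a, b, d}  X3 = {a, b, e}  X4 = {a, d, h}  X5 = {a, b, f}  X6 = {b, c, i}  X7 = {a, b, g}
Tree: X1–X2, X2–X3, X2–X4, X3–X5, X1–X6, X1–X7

Vertex coverage: the bags together contain {a, b, c, d, e, f, g, h, i}, the full vertex set. Edge coverage: each edge of G has both endpoints in at least one bag. Running intersection: for every vertex, the bags containing it form a connected subtree. All three properties hold, so this is a valid tree decomposition of width max|bag| − 1 = 2, and hence tw(G) ≤ 2.

Yes; width 2.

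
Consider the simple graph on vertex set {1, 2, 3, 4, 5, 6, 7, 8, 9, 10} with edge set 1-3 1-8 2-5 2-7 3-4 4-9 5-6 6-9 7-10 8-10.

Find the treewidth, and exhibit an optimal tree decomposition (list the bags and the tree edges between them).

Every bag has size at most 3, so the width is 3 − 1 = 2 and tw(G) ≤ 2. Since 2–7–10–8–1–3–4–9–6–5–2 is a cycle in G, G is not acyclic. Forests are exactly the graphs of treewidth ≤ 1, so tw(G) ≥ 2. Therefore the treewidth is 2.

Treewidth 2.
One such decomposition:
Bags: B1 = {2, 7, 10}  B2 = {2, 8, 10}  B3 = {1, 2, 8}  B4 = {1, 2, 3}  B5 = {2, 3, 4}  B6 = {2, 4, 9}  B7 = {2, 6, 9}  B8 = {2, 5, 6}
Tree: B1–B2, B2–B3, B3–B4, B4–B5, B5–B6, B6–B7, B7–B8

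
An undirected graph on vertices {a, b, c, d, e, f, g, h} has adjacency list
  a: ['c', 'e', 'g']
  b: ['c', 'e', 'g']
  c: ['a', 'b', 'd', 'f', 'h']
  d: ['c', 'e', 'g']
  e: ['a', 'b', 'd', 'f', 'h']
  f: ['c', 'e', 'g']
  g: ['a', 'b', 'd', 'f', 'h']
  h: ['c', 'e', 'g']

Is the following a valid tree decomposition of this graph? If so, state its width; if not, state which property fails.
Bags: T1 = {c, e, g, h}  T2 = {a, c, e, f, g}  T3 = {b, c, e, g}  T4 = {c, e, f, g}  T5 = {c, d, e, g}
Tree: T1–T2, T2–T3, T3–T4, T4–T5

A tree decomposition must satisfy three properties: every vertex lies in some bag; for every edge, both endpoints lie together in some bag; and for every vertex, the bags containing it form a connected subtree. Here bags containing vertex f are not connected in the tree, so the decomposition is invalid.

No — bags containing vertex f are not connected in the tree.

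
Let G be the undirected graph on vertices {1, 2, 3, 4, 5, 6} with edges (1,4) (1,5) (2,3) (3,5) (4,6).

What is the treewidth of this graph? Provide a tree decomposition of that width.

Treewidth 1.
One such decomposition:
Bags: B1 = {2, 3}  B2 = {3, 5}  B3 = {1, 5}  B4 = {1, 4}  B5 = {4, 6}
Tree: B1–B2, B2–B3, B3–B4, B4–B5

Each bag holds 2 vertices, so the decomposition has width 1, which upper-bounds the treewidth. Any graph with an edge has treewidth ≥ 1, and G has the edge 2–3. Hence tw(G) = 1 exactly.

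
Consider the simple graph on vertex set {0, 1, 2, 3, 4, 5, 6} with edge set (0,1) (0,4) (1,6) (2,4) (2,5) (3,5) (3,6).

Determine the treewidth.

2

A width-2 tree decomposition is:
Bags: B1 = {1, 3, 6}  B2 = {1, 3, 5}  B3 = {1, 2, 5}  B4 = {1, 2, 4}  B5 = {0, 1, 4}
Tree: B1–B2, B2–B3, B3–B4, B4–B5
Every bag has size at most 3, so the width is 3 − 1 = 2 and tw(G) ≤ 2. The edges 1–6–3–5–2–4–0–1 form a cycle, so G is not a tree and its treewidth is at least 2. Combining the bounds, tw(G) = 2.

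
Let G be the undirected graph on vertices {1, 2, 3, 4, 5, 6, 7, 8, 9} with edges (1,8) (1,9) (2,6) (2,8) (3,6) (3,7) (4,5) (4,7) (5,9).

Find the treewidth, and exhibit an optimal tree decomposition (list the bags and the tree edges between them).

Treewidth 2.
One optimal decomposition is:
Bags: B1 = {2, 3, 6}  B2 = {2, 3, 7}  B3 = {2, 4, 7}  B4 = {2, 4, 5}  B5 = {2, 5, 9}  B6 = {1, 2, 9}  B7 = {1, 2, 8}
Tree: B1–B2, B2–B3, B3–B4, B4–B5, B5–B6, B6–B7

Every bag has size at most 3, so the width is 3 − 1 = 2 and tw(G) ≤ 2. For the lower bound, G contains the cycle 2–6–3–7–4–5–9–1–8–2, so G is not a forest; only forests have treewidth ≤ 1, hence tw(G) ≥ 2. Therefore the treewidth is 2.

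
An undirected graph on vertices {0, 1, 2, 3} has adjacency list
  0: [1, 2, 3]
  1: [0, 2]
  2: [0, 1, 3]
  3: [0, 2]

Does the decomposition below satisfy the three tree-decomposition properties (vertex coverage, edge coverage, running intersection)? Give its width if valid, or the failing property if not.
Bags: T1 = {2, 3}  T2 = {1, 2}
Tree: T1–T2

A tree decomposition must satisfy three properties: every vertex lies in some bag; for every edge, both endpoints lie together in some bag; and for every vertex, the bags containing it form a connected subtree. Here vertex 0 appears in no bag, so the decomposition is invalid.

No — vertex 0 appears in no bag.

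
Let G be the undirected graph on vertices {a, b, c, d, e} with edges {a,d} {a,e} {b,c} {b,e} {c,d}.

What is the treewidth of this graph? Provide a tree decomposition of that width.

Each bag holds 3 vertices, so the decomposition has width 2, which upper-bounds the treewidth. The edges e–b–c–d–a–e form a cycle, so G is not a tree and its treewidth is at least 2. Combining the bounds, tw(G) = 2.

Treewidth 2.
Bags: B1 = {b, c, e}  B2 = {c, d, e}  B3 = {a, d, e}
Tree: B1–B2, B2–B3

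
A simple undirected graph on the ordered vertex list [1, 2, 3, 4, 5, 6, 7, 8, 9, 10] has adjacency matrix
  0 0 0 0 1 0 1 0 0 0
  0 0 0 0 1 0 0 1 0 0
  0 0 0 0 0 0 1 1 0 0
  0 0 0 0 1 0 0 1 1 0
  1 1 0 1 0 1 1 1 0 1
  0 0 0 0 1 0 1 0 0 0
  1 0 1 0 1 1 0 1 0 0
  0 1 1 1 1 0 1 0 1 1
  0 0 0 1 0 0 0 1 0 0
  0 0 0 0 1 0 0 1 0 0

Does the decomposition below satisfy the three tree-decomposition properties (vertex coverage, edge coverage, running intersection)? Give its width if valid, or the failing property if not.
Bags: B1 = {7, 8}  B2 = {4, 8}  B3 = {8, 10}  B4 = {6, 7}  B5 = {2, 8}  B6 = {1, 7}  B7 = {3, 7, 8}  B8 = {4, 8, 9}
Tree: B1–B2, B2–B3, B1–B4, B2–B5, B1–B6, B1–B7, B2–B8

No — vertex 5 appears in no bag.

A tree decomposition must satisfy three properties: every vertex lies in some bag; for every edge, both endpoints lie together in some bag; and for every vertex, the bags containing it form a connected subtree. Here vertex 5 appears in no bag, so the decomposition is invalid.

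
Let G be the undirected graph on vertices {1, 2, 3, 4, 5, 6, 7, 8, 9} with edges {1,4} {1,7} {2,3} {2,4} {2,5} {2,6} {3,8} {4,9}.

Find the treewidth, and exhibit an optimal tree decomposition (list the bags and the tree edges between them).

The largest bag has 2 vertices, giving width 1; this decomposition certifies tw(G) ≤ 1. Any graph with an edge has treewidth ≥ 1, and G has the edge 3–8. The upper and lower bounds meet at 1, so that is the treewidth.

Treewidth 1.
One optimal decomposition is:
Bags: B1 = {3, 8}  B2 = {2, 3}  B3 = {2, 6}  B4 = {2, 4}  B5 = {4, 9}  B6 = {1, 4}  B7 = {2, 5}  B8 = {1, 7}
Tree: B1–B2, B2–B3, B3–B4, B4–B5, B5–B6, B4–B7, B6–B8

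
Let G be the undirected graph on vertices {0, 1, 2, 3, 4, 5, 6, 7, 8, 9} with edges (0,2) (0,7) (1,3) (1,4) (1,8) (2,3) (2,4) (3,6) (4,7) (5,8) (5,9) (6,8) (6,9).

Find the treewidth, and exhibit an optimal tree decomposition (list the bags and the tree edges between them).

Treewidth 2.
Bags: B1 = {0, 2, 7}  B2 = {2, 4, 7}  B3 = {2, 3, 4}  B4 = {1, 3, 4}  B5 = {1, 3, 6}  B6 = {1, 6, 8}  B7 = {6, 8, 9}  B8 = {5, 8, 9}
Tree: B1–B2, B2–B3, B3–B4, B4–B5, B5–B6, B6–B7, B7–B8

Every bag has size at most 3, so the width is 3 − 1 = 2 and tw(G) ≤ 2. For the lower bound, G contains the cycle 0–7–4–2–0, so G is not a forest; only forests have treewidth ≤ 1, hence tw(G) ≥ 2. Therefore the treewidth is 2.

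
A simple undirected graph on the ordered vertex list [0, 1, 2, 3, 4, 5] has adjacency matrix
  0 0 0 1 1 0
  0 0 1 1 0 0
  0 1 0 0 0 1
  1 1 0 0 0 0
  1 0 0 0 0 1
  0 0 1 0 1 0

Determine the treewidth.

2

A width-2 tree decomposition is:
Bags: B1 = {1, 2, 5}  B2 = {1, 4, 5}  B3 = {0, 1, 4}  B4 = {0, 1, 3}
Tree: B1–B2, B2–B3, B3–B4
Every bag has size at most 3, so the width is 3 − 1 = 2 and tw(G) ≤ 2. The edges 1–2–5–4–0–3–1 form a cycle, so G is not a tree and its treewidth is at least 2. The upper and lower bounds meet at 2, so that is the treewidth.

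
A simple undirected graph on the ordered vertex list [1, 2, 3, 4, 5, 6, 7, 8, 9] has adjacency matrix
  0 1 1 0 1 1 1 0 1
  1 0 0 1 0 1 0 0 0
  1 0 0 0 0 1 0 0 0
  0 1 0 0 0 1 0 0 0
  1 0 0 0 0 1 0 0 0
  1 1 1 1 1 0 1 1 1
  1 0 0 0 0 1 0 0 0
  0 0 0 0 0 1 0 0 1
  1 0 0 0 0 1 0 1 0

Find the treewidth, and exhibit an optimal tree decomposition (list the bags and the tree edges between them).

The largest bag has 3 vertices, giving width 2; this decomposition certifies tw(G) ≤ 2. For the lower bound, the 3 vertices {6, 8, 9} are pairwise adjacent, and any tree decomposition puts a clique entirely inside one bag — forcing width ≥ 2. The upper and lower bounds meet at 2, so that is the treewidth.

Treewidth 2.
One such decomposition:
Bags: B1 = {1, 6, 9}  B2 = {1, 6, 7}  B3 = {1, 2, 6}  B4 = {1, 3, 6}  B5 = {1, 5, 6}  B6 = {6, 8, 9}  B7 = {2, 4, 6}
Tree: B1–B2, B1–B3, B3–B4, B4–B5, B1–B6, B3–B7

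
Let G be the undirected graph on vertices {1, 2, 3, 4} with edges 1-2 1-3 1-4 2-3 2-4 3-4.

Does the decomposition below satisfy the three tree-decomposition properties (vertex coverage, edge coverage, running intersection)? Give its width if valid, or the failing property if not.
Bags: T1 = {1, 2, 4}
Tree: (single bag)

A tree decomposition must satisfy three properties: every vertex lies in some bag; for every edge, both endpoints lie together in some bag; and for every vertex, the bags containing it form a connected subtree. Here vertex 3 appears in no bag, so the decomposition is invalid.

No — vertex 3 appears in no bag.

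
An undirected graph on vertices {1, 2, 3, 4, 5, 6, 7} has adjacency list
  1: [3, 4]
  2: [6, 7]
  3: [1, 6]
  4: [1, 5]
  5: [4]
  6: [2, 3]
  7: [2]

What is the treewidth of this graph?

1

A width-1 tree decomposition is:
Bags: B1 = {4, 5}  B2 = {1, 4}  B3 = {1, 3}  B4 = {3, 6}  B5 = {2, 6}  B6 = {2, 7}
Tree: B1–B2, B2–B3, B3–B4, B4–B5, B5–B6
Every bag has size at most 2, so the width is 2 − 1 = 1 and tw(G) ≤ 1. G has an edge, so its treewidth is at least 1. Combining the bounds, tw(G) = 1.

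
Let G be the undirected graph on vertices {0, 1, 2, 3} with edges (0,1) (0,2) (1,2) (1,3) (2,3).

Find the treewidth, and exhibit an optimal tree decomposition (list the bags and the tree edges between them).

The largest bag has 3 vertices, giving width 2; this decomposition certifies tw(G) ≤ 2. Conversely, {0, 1, 2} is a clique of size 3, and the vertices of any clique must share a bag in every tree decomposition; so some bag has ≥ 3 vertices and tw(G) ≥ 2. Combining the bounds, tw(G) = 2.

Treewidth 2.
Bags: B1 = {0, 1, 2}  B2 = {1, 2, 3}
Tree: B1–B2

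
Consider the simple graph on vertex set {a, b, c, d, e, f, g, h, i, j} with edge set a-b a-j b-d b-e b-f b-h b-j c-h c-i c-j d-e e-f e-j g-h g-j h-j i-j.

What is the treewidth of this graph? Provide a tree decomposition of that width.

Treewidth 2.
One optimal decomposition is:
Bags: B1 = {b, d, e}  B2 = {b, e, j}  B3 = {b, e, f}  B4 = {b, h, j}  B5 = {a, b, j}  B6 = {c, h, j}  B7 = {c, i, j}  B8 = {g, h, j}
Tree: B1–B2, B1–B3, B2–B4, B4–B5, B4–B6, B6–B7, B6–B8

The largest bag has 3 vertices, giving width 2; this decomposition certifies tw(G) ≤ 2. For the lower bound, the 3 vertices {b, d, e} are pairwise adjacent, and any tree decomposition puts a clique entirely inside one bag — forcing width ≥ 2. Combining the bounds, tw(G) = 2.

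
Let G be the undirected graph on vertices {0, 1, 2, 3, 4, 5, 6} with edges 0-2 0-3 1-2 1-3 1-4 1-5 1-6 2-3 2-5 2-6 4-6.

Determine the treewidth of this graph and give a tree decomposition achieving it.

Treewidth 2.
One such decomposition:
Bags: B1 = {0, 2, 3}  B2 = {1, 2, 3}  B3 = {1, 2, 6}  B4 = {1, 2, 5}  B5 = {1, 4, 6}
Tree: B1–B2, B2–B3, B3–B4, B3–B5

Each bag holds 3 vertices, so the decomposition has width 2, which upper-bounds the treewidth. Conversely, {0, 2, 3} is a clique of size 3, and the vertices of any clique must share a bag in every tree decomposition; so some bag has ≥ 3 vertices and tw(G) ≥ 2. The upper and lower bounds meet at 2, so that is the treewidth.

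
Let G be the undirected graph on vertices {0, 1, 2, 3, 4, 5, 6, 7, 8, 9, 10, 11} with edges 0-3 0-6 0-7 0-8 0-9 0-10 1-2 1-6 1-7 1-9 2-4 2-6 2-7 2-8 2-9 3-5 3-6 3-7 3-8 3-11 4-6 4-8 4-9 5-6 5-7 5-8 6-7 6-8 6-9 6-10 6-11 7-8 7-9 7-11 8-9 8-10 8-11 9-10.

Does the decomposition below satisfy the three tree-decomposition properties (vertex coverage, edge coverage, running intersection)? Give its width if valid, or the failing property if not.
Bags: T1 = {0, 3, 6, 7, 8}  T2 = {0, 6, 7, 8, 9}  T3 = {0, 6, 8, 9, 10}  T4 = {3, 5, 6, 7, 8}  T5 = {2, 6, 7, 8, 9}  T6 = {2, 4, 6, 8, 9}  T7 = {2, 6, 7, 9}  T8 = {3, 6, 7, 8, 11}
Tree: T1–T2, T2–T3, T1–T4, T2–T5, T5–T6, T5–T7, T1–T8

No — vertex 1 appears in no bag.

A tree decomposition must satisfy three properties: every vertex lies in some bag; for every edge, both endpoints lie together in some bag; and for every vertex, the bags containing it form a connected subtree. Here vertex 1 appears in no bag, so the decomposition is invalid.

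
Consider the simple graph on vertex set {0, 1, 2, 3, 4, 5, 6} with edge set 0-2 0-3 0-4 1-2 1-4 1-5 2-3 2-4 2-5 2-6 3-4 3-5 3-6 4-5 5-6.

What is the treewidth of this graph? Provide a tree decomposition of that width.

The largest bag has 4 vertices, giving width 3; this decomposition certifies tw(G) ≤ 3. On the other hand G contains the 4-clique {1, 2, 4, 5}. A clique must lie in a single bag of any decomposition, so no decomposition can have width below 3. Combining the bounds, tw(G) = 3.

Treewidth 3.
One such decomposition:
Bags: B1 = {2, 3, 4, 5}  B2 = {2, 3, 5, 6}  B3 = {0, 2, 3, 4}  B4 = {1, 2, 4, 5}
Tree: B1–B2, B1–B3, B1–B4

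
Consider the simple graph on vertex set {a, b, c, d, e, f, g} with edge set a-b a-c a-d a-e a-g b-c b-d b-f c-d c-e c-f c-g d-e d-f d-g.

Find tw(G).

3

A width-3 tree decomposition is:
Bags: B1 = {b, c, d, f}  B2 = {a, b, c, d}  B3 = {a, c, d, e}  B4 = {a, c, d, g}
Tree: B1–B2, B2–B3, B3–B4
Each bag holds 4 vertices, so the decomposition has width 3, which upper-bounds the treewidth. On the other hand G contains the 4-clique {a, c, d, g}. A clique must lie in a single bag of any decomposition, so no decomposition can have width below 3. Therefore the treewidth is 3.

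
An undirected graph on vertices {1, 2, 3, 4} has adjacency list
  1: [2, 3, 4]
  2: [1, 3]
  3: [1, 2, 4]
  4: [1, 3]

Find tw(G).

A width-2 tree decomposition is:
Bags: B1 = {1, 2, 3}  B2 = {1, 3, 4}
Tree: B1–B2
The largest bag has 3 vertices, giving width 2; this decomposition certifies tw(G) ≤ 2. Conversely, {1, 2, 3} is a clique of size 3, and the vertices of any clique must share a bag in every tree decomposition; so some bag has ≥ 3 vertices and tw(G) ≥ 2. Hence tw(G) = 2 exactly.

2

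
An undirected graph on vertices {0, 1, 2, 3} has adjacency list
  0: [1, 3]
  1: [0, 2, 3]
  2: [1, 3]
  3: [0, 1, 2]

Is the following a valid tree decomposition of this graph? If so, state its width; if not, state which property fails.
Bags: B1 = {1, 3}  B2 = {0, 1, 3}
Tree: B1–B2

No — vertex 2 appears in no bag.

A tree decomposition must satisfy three properties: every vertex lies in some bag; for every edge, both endpoints lie together in some bag; and for every vertex, the bags containing it form a connected subtree. Here vertex 2 appears in no bag, so the decomposition is invalid.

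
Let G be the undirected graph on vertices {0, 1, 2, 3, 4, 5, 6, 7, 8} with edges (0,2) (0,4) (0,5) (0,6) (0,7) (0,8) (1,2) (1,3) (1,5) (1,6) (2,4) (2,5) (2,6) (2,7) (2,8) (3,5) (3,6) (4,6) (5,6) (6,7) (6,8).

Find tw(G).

3

A width-3 tree decomposition is:
Bags: B1 = {0, 2, 6, 7}  B2 = {0, 2, 5, 6}  B3 = {0, 2, 4, 6}  B4 = {1, 2, 5, 6}  B5 = {1, 3, 5, 6}  B6 = {0, 2, 6, 8}
Tree: B1–B2, B1–B3, B2–B4, B4–B5, B3–B6
Every bag has size at most 4, so the width is 4 − 1 = 3 and tw(G) ≤ 3. For the lower bound, the 4 vertices {0, 2, 6, 8} are pairwise adjacent, and any tree decomposition puts a clique entirely inside one bag — forcing width ≥ 3. The upper and lower bounds meet at 3, so that is the treewidth.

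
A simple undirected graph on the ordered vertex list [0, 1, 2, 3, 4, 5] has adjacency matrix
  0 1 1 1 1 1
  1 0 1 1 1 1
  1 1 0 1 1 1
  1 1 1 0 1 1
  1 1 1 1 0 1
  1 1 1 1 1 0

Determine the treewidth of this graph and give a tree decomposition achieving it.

Treewidth 5.
Bags: B1 = {0, 1, 2, 3, 4, 5}
Tree: (single bag)

With just one bag of size 6, the width is 6 − 1 = 5, so tw(G) ≤ 5. Conversely, {0, 1, 2, 3, 4, 5} is a clique of size 6, and the vertices of any clique must share a bag in every tree decomposition; so some bag has ≥ 6 vertices and tw(G) ≥ 5. The upper and lower bounds meet at 5, so that is the treewidth.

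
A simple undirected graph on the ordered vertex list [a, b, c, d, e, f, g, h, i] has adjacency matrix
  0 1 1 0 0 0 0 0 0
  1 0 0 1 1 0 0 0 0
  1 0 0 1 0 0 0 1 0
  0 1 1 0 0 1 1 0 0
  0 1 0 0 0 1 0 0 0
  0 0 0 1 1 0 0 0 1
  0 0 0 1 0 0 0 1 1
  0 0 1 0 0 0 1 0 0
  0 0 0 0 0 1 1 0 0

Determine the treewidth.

3

A width-3 tree decomposition is:
Bags: B1 = {a, b, e, f}  B2 = {a, b, d, f}  B3 = {a, c, d, f}  B4 = {c, d, f, i}  B5 = {c, d, g, i}  B6 = {c, g, h, i}
Tree: B1–B2, B2–B3, B3–B4, B4–B5, B5–B6
Each bag holds 4 vertices, so the decomposition has width 3, which upper-bounds the treewidth. For the lower bound: the 4 vertex sets {a,b,e}, {f}, {d}, {c,g,h,i} are disjoint, each induces a connected subgraph, and every pair is joined by at least one edge of G. Contracting each set to a single vertex therefore yields K_{4} as a minor, and since treewidth is minor-monotone, tw(G) ≥ tw(K_{4}) = 3. Combining the bounds, tw(G) = 3.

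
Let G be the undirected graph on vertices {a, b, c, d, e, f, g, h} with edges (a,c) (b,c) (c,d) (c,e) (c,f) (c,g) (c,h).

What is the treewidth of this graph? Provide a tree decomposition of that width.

Treewidth 1.
One optimal decomposition is:
Bags: B1 = {c, d}  B2 = {c, f}  B3 = {a, c}  B4 = {c, e}  B5 = {c, h}  B6 = {b, c}  B7 = {c, g}
Tree: B1–B2, B2–B3, B2–B4, B3–B5, B4–B6, B6–B7

The largest bag has 2 vertices, giving width 1; this decomposition certifies tw(G) ≤ 1. G has an edge, so its treewidth is at least 1. Combining the bounds, tw(G) = 1.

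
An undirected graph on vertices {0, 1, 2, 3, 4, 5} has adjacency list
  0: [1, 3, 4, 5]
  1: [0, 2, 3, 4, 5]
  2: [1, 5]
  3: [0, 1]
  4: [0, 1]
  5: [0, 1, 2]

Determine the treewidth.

2

A width-2 tree decomposition is:
Bags: B1 = {0, 1, 3}  B2 = {0, 1, 5}  B3 = {0, 1, 4}  B4 = {1, 2, 5}
Tree: B1–B2, B2–B3, B2–B4
The largest bag has 3 vertices, giving width 2; this decomposition certifies tw(G) ≤ 2. On the other hand G contains the 3-clique {0, 1, 3}. A clique must lie in a single bag of any decomposition, so no decomposition can have width below 2. The upper and lower bounds meet at 2, so that is the treewidth.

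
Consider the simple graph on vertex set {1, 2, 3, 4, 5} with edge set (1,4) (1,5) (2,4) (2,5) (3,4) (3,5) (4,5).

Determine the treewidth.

2

A width-2 tree decomposition is:
Bags: B1 = {2, 4, 5}  B2 = {3, 4, 5}  B3 = {1, 4, 5}
Tree: B1–B2, B1–B3
Each bag holds 3 vertices, so the decomposition has width 2, which upper-bounds the treewidth. For the lower bound, the 3 vertices {1, 4, 5} are pairwise adjacent, and any tree decomposition puts a clique entirely inside one bag — forcing width ≥ 2. The upper and lower bounds meet at 2, so that is the treewidth.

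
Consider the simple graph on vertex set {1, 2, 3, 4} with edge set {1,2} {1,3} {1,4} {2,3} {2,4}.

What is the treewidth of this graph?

A width-2 tree decomposition is:
Bags: B1 = {1, 2, 3}  B2 = {1, 2, 4}
Tree: B1–B2
Each bag holds 3 vertices, so the decomposition has width 2, which upper-bounds the treewidth. Conversely, {1, 2, 3} is a clique of size 3, and the vertices of any clique must share a bag in every tree decomposition; so some bag has ≥ 3 vertices and tw(G) ≥ 2. Hence tw(G) = 2 exactly.

2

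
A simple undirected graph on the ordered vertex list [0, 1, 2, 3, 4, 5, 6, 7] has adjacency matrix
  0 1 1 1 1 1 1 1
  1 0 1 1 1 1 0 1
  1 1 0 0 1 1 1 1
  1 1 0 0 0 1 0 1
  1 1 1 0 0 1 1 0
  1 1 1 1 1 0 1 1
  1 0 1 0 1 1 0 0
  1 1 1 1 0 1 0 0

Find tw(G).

A width-4 tree decomposition is:
Bags: B1 = {0, 1, 2, 4, 5}  B2 = {0, 1, 2, 5, 7}  B3 = {0, 1, 3, 5, 7}  B4 = {0, 2, 4, 5, 6}
Tree: B1–B2, B2–B3, B1–B4
The largest bag has 5 vertices, giving width 4; this decomposition certifies tw(G) ≤ 4. On the other hand G contains the 5-clique {0, 1, 2, 4, 5}. A clique must lie in a single bag of any decomposition, so no decomposition can have width below 4. Hence tw(G) = 4 exactly.

4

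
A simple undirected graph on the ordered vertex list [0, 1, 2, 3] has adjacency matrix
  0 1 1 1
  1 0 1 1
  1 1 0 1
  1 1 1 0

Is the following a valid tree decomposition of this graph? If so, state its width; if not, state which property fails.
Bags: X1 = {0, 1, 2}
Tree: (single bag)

A tree decomposition must satisfy three properties: every vertex lies in some bag; for every edge, both endpoints lie together in some bag; and for every vertex, the bags containing it form a connected subtree. Here vertex 3 appears in no bag, so the decomposition is invalid.

No — vertex 3 appears in no bag.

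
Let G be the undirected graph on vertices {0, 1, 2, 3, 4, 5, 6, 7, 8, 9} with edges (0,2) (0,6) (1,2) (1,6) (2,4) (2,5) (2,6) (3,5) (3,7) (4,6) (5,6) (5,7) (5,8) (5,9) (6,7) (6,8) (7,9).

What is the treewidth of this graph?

2

A width-2 tree decomposition is:
Bags: B1 = {5, 6, 7}  B2 = {2, 5, 6}  B3 = {5, 6, 8}  B4 = {0, 2, 6}  B5 = {5, 7, 9}  B6 = {2, 4, 6}  B7 = {3, 5, 7}  B8 = {1, 2, 6}
Tree: B1–B2, B2–B3, B2–B4, B1–B5, B4–B6, B1–B7, B6–B8
Every bag has size at most 3, so the width is 3 − 1 = 2 and tw(G) ≤ 2. For the lower bound, the 3 vertices {5, 7, 9} are pairwise adjacent, and any tree decomposition puts a clique entirely inside one bag — forcing width ≥ 2. The upper and lower bounds meet at 2, so that is the treewidth.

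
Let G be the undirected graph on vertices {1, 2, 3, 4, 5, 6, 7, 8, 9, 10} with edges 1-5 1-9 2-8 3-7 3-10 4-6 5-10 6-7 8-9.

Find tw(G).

1

A width-1 tree decomposition is:
Bags: B1 = {2, 8}  B2 = {8, 9}  B3 = {1, 9}  B4 = {1, 5}  B5 = {5, 10}  B6 = {3, 10}  B7 = {3, 7}  B8 = {6, 7}  B9 = {4, 6}
Tree: B1–B2, B2–B3, B3–B4, B4–B5, B5–B6, B6–B7, B7–B8, B8–B9
Every bag has size at most 2, so the width is 2 − 1 = 1 and tw(G) ≤ 1. G has an edge, so its treewidth is at least 1. Therefore the treewidth is 1.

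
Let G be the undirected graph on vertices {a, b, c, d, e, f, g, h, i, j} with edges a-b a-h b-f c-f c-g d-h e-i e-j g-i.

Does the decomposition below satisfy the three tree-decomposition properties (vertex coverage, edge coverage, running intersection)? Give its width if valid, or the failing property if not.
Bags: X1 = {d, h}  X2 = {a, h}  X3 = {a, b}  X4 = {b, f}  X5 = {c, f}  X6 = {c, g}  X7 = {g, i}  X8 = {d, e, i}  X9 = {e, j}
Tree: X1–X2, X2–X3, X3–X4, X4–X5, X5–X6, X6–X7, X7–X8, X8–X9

A tree decomposition must satisfy three properties: every vertex lies in some bag; for every edge, both endpoints lie together in some bag; and for every vertex, the bags containing it form a connected subtree. Here bags containing vertex d are not connected in the tree, so the decomposition is invalid.

No — bags containing vertex d are not connected in the tree.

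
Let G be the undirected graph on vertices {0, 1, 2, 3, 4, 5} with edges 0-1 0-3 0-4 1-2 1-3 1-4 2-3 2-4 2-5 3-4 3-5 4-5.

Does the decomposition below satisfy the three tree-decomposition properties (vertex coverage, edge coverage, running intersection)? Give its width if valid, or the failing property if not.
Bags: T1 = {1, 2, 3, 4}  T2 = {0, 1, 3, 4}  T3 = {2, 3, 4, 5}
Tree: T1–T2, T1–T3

Vertex coverage: the bags together contain {0, 1, 2, 3, 4, 5}, the full vertex set. Edge coverage: each edge of G has both endpoints in at least one bag. Running intersection: for every vertex, the bags containing it form a connected subtree. All three properties hold, so this is a valid tree decomposition of width max|bag| − 1 = 3, and hence tw(G) ≤ 3.

Yes; width 3.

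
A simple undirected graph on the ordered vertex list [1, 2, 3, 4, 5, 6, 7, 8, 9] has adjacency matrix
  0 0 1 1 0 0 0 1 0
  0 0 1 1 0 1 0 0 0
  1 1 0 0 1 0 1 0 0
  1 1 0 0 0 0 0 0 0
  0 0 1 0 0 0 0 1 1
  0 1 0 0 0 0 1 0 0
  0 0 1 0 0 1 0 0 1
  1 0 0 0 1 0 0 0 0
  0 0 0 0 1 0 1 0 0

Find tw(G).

3

A width-3 tree decomposition is:
Bags: B1 = {2, 4, 6, 7}  B2 = {2, 3, 4, 7}  B3 = {1, 3, 4, 7}  B4 = {1, 3, 7, 9}  B5 = {1, 3, 5, 9}  B6 = {1, 5, 8, 9}
Tree: B1–B2, B2–B3, B3–B4, B4–B5, B5–B6
Every bag has size at most 4, so the width is 4 − 1 = 3 and tw(G) ≤ 3. For the lower bound: the 4 vertex sets {2,4,6}, {7}, {3}, {1,5,8,9} are disjoint, each induces a connected subgraph, and every pair is joined by at least one edge of G. Contracting each set to a single vertex therefore yields K_{4} as a minor, and since treewidth is minor-monotone, tw(G) ≥ tw(K_{4}) = 3. Therefore the treewidth is 3.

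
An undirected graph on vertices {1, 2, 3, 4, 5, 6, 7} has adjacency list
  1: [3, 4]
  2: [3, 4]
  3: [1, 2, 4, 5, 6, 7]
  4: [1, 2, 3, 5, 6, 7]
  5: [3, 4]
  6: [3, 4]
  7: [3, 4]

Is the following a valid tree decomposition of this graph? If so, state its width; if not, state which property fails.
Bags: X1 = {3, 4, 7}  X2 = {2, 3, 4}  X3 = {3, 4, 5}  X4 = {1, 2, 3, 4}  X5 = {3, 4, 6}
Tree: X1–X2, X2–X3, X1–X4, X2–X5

No — bags containing vertex 2 are not connected in the tree.

A tree decomposition must satisfy three properties: every vertex lies in some bag; for every edge, both endpoints lie together in some bag; and for every vertex, the bags containing it form a connected subtree. Here bags containing vertex 2 are not connected in the tree, so the decomposition is invalid.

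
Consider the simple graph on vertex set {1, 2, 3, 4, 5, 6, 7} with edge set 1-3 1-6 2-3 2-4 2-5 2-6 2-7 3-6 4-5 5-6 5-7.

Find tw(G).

A width-2 tree decomposition is:
Bags: B1 = {1, 3, 6}  B2 = {2, 3, 6}  B3 = {2, 5, 6}  B4 = {2, 5, 7}  B5 = {2, 4, 5}
Tree: B1–B2, B2–B3, B3–B4, B4–B5
Each bag holds 3 vertices, so the decomposition has width 2, which upper-bounds the treewidth. For the lower bound, the 3 vertices {1, 3, 6} are pairwise adjacent, and any tree decomposition puts a clique entirely inside one bag — forcing width ≥ 2. The upper and lower bounds meet at 2, so that is the treewidth.

2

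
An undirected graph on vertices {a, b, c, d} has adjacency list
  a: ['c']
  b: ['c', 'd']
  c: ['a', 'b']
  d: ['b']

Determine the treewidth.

A width-1 tree decomposition is:
Bags: B1 = {a, c}  B2 = {b, c}  B3 = {b, d}
Tree: B1–B2, B2–B3
The largest bag has 2 vertices, giving width 1; this decomposition certifies tw(G) ≤ 1. G has an edge, so its treewidth is at least 1. The upper and lower bounds meet at 1, so that is the treewidth.

1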